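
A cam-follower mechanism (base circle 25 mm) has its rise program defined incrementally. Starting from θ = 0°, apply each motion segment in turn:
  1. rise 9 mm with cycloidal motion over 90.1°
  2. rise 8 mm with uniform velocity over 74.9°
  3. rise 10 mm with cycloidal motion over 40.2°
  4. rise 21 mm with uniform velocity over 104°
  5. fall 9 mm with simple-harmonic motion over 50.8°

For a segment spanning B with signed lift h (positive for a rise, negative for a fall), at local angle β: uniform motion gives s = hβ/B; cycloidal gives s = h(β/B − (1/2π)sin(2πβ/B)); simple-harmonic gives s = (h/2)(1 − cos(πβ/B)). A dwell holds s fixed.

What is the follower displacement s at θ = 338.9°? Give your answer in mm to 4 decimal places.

seg 1 [0°–90.1°] cycloidal, h=9: full span → s += 9 → s = 9.0000
seg 2 [90.1°–165°] uniform, h=8: full span → s += 8 → s = 17.0000
seg 3 [165°–205.2°] cycloidal, h=10: full span → s += 10 → s = 27.0000
seg 4 [205.2°–309.2°] uniform, h=21: full span → s += 21 → s = 48.0000
seg 5 [309.2°–360°] simple-harmonic, h=-9: θ=338.9° here. β=29.7, B=50.8. -9/2·(1 − cos(π·0.5846)) = -5.6826 → s = 42.3174

42.3174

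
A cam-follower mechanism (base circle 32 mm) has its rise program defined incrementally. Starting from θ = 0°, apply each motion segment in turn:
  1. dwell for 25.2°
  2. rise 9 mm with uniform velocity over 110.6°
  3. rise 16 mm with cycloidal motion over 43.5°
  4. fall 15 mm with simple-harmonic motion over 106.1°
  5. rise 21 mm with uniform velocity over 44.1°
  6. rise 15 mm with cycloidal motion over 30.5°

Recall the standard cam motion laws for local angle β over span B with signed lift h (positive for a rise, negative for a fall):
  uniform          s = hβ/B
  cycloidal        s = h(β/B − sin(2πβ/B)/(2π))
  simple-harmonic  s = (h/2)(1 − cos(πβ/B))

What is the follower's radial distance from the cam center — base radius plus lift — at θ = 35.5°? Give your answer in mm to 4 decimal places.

seg 1 [0°–25.2°] dwell: s stays 0.0000
seg 2 [25.2°–135.8°] uniform, h=9: θ=35.5° here. β=10.3, B=110.6. 9·10.3/110.6 = 0.8382 → s = 0.8382
radial distance = base radius + s = 32 + 0.8382 = 32.8382

32.8382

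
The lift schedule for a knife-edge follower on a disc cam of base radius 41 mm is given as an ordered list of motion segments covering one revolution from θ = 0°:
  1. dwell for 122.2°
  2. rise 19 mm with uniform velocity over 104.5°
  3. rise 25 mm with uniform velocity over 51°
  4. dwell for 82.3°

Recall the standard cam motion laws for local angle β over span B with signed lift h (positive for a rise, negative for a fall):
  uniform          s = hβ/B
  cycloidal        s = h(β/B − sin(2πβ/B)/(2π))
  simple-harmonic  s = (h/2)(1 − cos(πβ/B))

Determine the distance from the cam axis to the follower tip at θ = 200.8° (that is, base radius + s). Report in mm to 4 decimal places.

seg 1 [0°–122.2°] dwell: s stays 0.0000
seg 2 [122.2°–226.7°] uniform, h=19: θ=200.8° here. β=78.6, B=104.5. 19·78.6/104.5 = 14.2909 → s = 14.2909
radial distance = base radius + s = 41 + 14.2909 = 55.2909

55.2909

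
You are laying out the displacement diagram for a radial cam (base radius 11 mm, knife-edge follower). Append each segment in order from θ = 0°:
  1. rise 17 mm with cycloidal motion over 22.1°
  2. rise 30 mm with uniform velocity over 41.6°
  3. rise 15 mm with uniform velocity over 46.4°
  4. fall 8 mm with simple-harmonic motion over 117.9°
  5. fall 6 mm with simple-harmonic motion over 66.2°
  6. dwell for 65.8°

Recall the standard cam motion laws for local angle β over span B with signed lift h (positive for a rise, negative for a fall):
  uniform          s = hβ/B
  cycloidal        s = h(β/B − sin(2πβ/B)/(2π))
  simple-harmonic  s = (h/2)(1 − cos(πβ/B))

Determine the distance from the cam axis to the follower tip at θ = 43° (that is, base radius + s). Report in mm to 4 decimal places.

seg 1 [0°–22.1°] cycloidal, h=17: full span → s += 17 → s = 17.0000
seg 2 [22.1°–63.7°] uniform, h=30: θ=43° here. β=20.9, B=41.6. 30·20.9/41.6 = 15.0721 → s = 32.0721
radial distance = base radius + s = 11 + 32.0721 = 43.0721

43.0721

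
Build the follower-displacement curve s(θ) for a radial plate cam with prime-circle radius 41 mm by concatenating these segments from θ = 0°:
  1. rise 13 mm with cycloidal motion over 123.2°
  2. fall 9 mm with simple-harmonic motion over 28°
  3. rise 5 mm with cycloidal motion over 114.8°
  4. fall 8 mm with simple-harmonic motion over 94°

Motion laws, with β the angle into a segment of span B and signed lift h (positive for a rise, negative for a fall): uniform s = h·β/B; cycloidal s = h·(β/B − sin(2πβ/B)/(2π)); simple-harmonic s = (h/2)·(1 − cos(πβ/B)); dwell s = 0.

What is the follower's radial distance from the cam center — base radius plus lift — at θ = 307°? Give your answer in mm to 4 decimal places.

seg 1 [0°–123.2°] cycloidal, h=13: full span → s += 13 → s = 13.0000
seg 2 [123.2°–151.2°] simple-harmonic, h=-9: full span → s += -9 → s = 4.0000
seg 3 [151.2°–266°] cycloidal, h=5: full span → s += 5 → s = 9.0000
seg 4 [266°–360°] simple-harmonic, h=-8: θ=307° here. β=41, B=94. -8/2·(1 − cos(π·0.4362)) = -3.2033 → s = 5.7967
radial distance = base radius + s = 41 + 5.7967 = 46.7967

46.7967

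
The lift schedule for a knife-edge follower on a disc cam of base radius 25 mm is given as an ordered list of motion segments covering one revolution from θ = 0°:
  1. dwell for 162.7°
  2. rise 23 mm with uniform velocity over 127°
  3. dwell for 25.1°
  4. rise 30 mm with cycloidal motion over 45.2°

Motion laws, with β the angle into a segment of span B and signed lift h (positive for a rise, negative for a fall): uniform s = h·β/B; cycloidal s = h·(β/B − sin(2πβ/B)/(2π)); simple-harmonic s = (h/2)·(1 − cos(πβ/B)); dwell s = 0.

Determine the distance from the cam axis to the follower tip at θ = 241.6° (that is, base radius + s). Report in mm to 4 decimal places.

seg 1 [0°–162.7°] dwell: s stays 0.0000
seg 2 [162.7°–289.7°] uniform, h=23: θ=241.6° here. β=78.9, B=127. 23·78.9/127 = 14.2890 → s = 14.2890
radial distance = base radius + s = 25 + 14.2890 = 39.2890

39.2890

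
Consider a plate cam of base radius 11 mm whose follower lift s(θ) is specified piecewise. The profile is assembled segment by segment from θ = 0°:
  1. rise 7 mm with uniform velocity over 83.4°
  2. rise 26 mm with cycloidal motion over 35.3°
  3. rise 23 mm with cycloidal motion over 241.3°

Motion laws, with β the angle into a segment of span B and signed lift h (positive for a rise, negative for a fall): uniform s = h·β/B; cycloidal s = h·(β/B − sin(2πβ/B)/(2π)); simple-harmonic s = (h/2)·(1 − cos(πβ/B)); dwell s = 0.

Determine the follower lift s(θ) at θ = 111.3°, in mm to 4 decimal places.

seg 1 [0°–83.4°] uniform, h=7: full span → s += 7 → s = 7.0000
seg 2 [83.4°–118.7°] cycloidal, h=26: θ=111.3° here. β=27.9, B=35.3. 26·(0.7904 − sin(2π·0.7904)/(2π)) = 24.5552 → s = 31.5552

31.5552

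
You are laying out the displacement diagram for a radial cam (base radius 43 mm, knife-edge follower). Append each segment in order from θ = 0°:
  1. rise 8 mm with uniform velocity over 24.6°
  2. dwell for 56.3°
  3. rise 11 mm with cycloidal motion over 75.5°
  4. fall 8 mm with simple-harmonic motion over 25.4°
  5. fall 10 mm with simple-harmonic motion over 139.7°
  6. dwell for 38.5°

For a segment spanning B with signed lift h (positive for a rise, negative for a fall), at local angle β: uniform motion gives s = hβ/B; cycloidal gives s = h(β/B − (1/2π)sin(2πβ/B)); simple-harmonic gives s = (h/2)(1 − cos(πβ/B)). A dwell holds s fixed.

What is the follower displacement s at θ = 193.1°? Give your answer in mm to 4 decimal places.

seg 1 [0°–24.6°] uniform, h=8: full span → s += 8 → s = 8.0000
seg 2 [24.6°–80.9°] dwell: s stays 8.0000
seg 3 [80.9°–156.4°] cycloidal, h=11: full span → s += 11 → s = 19.0000
seg 4 [156.4°–181.8°] simple-harmonic, h=-8: full span → s += -8 → s = 11.0000
seg 5 [181.8°–321.5°] simple-harmonic, h=-10: θ=193.1° here. β=11.3, B=139.7. -10/2·(1 − cos(π·0.0809)) = -0.1606 → s = 10.8394

10.8394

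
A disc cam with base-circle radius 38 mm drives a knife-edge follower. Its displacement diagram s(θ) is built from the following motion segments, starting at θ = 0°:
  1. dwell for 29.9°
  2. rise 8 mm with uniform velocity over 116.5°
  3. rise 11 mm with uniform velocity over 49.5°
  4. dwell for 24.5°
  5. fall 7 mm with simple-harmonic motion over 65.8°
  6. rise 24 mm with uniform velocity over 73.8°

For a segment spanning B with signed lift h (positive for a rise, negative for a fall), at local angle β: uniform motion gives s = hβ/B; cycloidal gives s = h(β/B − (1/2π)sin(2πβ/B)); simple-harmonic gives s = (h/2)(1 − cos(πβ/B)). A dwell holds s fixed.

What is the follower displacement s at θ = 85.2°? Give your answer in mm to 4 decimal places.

seg 1 [0°–29.9°] dwell: s stays 0.0000
seg 2 [29.9°–146.4°] uniform, h=8: θ=85.2° here. β=55.3, B=116.5. 8·55.3/116.5 = 3.7974 → s = 3.7974

3.7974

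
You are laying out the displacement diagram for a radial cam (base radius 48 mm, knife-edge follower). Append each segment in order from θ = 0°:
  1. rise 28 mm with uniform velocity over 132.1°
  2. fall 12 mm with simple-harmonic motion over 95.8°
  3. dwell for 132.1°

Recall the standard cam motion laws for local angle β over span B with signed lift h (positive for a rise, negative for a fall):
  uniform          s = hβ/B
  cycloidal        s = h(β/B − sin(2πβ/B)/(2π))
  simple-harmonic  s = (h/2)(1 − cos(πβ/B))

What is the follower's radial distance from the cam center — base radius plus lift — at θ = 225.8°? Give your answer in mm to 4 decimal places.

seg 1 [0°–132.1°] uniform, h=28: full span → s += 28 → s = 28.0000
seg 2 [132.1°–227.9°] simple-harmonic, h=-12: θ=225.8° here. β=93.7, B=95.8. -12/2·(1 − cos(π·0.9781)) = -11.9858 → s = 16.0142
radial distance = base radius + s = 48 + 16.0142 = 64.0142

64.0142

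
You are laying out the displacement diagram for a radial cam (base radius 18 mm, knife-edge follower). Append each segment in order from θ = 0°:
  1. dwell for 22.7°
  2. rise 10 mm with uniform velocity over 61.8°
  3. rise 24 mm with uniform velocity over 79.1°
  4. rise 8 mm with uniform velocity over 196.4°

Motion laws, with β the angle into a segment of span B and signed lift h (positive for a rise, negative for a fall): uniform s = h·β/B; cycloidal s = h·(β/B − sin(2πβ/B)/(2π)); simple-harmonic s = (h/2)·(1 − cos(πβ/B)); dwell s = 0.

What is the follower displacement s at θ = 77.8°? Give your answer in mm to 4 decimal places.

seg 1 [0°–22.7°] dwell: s stays 0.0000
seg 2 [22.7°–84.5°] uniform, h=10: θ=77.8° here. β=55.1, B=61.8. 10·55.1/61.8 = 8.9159 → s = 8.9159

8.9159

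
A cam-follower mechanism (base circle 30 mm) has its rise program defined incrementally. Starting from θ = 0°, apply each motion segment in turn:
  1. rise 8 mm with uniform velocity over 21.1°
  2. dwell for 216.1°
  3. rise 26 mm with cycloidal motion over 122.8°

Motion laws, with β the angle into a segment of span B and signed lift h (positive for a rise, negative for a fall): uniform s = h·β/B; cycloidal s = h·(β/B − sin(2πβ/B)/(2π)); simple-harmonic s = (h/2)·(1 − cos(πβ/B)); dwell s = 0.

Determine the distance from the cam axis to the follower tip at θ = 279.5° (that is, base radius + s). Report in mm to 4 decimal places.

seg 1 [0°–21.1°] uniform, h=8: full span → s += 8 → s = 8.0000
seg 2 [21.1°–237.2°] dwell: s stays 8.0000
seg 3 [237.2°–360°] cycloidal, h=26: θ=279.5° here. β=42.3, B=122.8. 26·(0.3445 − sin(2π·0.3445)/(2π)) = 5.5257 → s = 13.5257
radial distance = base radius + s = 30 + 13.5257 = 43.5257

43.5257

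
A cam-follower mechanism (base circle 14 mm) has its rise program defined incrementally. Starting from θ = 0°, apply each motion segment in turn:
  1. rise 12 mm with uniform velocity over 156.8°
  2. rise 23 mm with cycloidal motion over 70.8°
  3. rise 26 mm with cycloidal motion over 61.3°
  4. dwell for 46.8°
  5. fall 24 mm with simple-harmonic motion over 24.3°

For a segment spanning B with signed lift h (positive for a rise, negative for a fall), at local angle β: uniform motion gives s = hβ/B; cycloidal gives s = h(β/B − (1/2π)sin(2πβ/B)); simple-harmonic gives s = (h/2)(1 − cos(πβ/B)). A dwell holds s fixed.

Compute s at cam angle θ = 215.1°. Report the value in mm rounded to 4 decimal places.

seg 1 [0°–156.8°] uniform, h=12: full span → s += 12 → s = 12.0000
seg 2 [156.8°–227.6°] cycloidal, h=23: θ=215.1° here. β=58.3, B=70.8. 23·(0.8234 − sin(2π·0.8234)/(2π)) = 22.2169 → s = 34.2169

34.2169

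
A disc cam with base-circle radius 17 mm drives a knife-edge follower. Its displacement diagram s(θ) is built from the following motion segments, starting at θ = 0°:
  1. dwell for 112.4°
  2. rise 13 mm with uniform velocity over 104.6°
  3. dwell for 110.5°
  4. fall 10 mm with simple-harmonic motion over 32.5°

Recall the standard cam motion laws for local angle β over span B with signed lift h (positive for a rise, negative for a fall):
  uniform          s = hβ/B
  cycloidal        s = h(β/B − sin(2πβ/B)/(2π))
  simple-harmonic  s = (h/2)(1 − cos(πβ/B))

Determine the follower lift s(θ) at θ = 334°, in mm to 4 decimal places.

seg 1 [0°–112.4°] dwell: s stays 0.0000
seg 2 [112.4°–217°] uniform, h=13: full span → s += 13 → s = 13.0000
seg 3 [217°–327.5°] dwell: s stays 13.0000
seg 4 [327.5°–360°] simple-harmonic, h=-10: θ=334° here. β=6.5, B=32.5. -10/2·(1 − cos(π·0.2000)) = -0.9549 → s = 12.0451

12.0451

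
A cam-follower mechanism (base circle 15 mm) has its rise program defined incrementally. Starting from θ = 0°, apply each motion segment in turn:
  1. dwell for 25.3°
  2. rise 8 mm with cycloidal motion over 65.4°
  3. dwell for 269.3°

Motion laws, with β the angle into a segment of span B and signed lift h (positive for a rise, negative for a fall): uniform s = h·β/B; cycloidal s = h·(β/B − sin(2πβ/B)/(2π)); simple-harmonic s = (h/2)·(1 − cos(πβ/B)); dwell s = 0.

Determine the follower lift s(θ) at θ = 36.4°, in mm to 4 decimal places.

seg 1 [0°–25.3°] dwell: s stays 0.0000
seg 2 [25.3°–90.7°] cycloidal, h=8: θ=36.4° here. β=11.1, B=65.4. 8·(0.1697 − sin(2π·0.1697)/(2π)) = 0.2431 → s = 0.2431

0.2431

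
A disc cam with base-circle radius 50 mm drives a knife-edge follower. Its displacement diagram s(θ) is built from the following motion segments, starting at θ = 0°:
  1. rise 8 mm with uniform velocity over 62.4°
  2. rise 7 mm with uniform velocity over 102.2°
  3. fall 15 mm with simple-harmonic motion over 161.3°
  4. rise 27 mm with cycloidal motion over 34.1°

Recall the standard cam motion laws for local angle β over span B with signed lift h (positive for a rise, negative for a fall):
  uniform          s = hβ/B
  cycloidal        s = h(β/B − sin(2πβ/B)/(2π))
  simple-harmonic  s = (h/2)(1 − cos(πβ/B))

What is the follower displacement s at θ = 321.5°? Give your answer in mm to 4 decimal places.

seg 1 [0°–62.4°] uniform, h=8: full span → s += 8 → s = 8.0000
seg 2 [62.4°–164.6°] uniform, h=7: full span → s += 7 → s = 15.0000
seg 3 [164.6°–325.9°] simple-harmonic, h=-15: θ=321.5° here. β=156.9, B=161.3. -15/2·(1 − cos(π·0.9727)) = -14.9725 → s = 0.0275

0.0275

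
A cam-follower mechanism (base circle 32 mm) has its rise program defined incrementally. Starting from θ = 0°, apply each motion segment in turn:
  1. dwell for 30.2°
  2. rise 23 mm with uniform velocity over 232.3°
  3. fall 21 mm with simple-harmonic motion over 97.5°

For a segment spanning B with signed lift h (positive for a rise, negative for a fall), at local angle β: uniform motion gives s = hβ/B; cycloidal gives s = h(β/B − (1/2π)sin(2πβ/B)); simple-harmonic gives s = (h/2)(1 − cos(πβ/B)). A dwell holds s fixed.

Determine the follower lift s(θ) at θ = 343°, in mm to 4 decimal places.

seg 1 [0°–30.2°] dwell: s stays 0.0000
seg 2 [30.2°–262.5°] uniform, h=23: full span → s += 23 → s = 23.0000
seg 3 [262.5°–360°] simple-harmonic, h=-21: θ=343° here. β=80.5, B=97.5. -21/2·(1 − cos(π·0.8256)) = -19.4638 → s = 3.5362

3.5362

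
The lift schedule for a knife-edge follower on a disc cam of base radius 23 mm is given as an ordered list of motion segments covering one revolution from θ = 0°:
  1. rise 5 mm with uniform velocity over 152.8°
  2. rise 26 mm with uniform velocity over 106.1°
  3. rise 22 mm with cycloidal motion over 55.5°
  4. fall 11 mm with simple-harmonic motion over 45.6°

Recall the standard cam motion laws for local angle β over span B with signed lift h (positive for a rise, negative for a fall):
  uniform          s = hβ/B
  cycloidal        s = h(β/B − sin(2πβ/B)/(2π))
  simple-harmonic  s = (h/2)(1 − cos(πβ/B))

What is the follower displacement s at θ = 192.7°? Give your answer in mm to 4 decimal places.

seg 1 [0°–152.8°] uniform, h=5: full span → s += 5 → s = 5.0000
seg 2 [152.8°–258.9°] uniform, h=26: θ=192.7° here. β=39.9, B=106.1. 26·39.9/106.1 = 9.7776 → s = 14.7776

14.7776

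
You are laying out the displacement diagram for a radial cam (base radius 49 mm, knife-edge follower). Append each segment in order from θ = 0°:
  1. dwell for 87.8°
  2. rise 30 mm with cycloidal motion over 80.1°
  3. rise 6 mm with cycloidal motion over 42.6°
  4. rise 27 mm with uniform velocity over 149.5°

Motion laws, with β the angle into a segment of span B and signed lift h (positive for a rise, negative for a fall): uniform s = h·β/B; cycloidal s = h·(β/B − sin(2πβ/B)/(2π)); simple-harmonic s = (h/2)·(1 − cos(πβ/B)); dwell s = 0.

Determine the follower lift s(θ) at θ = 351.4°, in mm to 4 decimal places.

seg 1 [0°–87.8°] dwell: s stays 0.0000
seg 2 [87.8°–167.9°] cycloidal, h=30: full span → s += 30 → s = 30.0000
seg 3 [167.9°–210.5°] cycloidal, h=6: full span → s += 6 → s = 36.0000
seg 4 [210.5°–360°] uniform, h=27: θ=351.4° here. β=140.9, B=149.5. 27·140.9/149.5 = 25.4468 → s = 61.4468

61.4468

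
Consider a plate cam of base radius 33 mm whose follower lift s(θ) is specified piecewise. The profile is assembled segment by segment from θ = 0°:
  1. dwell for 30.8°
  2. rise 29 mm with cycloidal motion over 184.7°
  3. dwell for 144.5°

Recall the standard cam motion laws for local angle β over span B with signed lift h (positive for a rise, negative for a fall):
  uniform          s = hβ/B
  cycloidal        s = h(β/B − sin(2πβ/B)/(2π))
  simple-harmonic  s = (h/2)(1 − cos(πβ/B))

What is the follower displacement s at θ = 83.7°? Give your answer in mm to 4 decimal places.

seg 1 [0°–30.8°] dwell: s stays 0.0000
seg 2 [30.8°–215.5°] cycloidal, h=29: θ=83.7° here. β=52.9, B=184.7. 29·(0.2864 − sin(2π·0.2864)/(2π)) = 3.8107 → s = 3.8107

3.8107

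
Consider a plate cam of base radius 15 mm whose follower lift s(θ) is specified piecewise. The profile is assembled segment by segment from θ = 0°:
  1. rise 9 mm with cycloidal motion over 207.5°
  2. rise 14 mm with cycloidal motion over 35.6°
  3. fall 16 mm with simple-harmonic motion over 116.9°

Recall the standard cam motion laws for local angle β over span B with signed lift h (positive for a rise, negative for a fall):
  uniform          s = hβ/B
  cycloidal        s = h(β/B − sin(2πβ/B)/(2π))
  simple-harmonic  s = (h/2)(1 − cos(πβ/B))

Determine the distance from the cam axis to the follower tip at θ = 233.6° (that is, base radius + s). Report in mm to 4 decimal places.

seg 1 [0°–207.5°] cycloidal, h=9: full span → s += 9 → s = 9.0000
seg 2 [207.5°–243.1°] cycloidal, h=14: θ=233.6° here. β=26.1, B=35.6. 14·(0.7331 − sin(2π·0.7331)/(2π)) = 12.4797 → s = 21.4797
radial distance = base radius + s = 15 + 21.4797 = 36.4797

36.4797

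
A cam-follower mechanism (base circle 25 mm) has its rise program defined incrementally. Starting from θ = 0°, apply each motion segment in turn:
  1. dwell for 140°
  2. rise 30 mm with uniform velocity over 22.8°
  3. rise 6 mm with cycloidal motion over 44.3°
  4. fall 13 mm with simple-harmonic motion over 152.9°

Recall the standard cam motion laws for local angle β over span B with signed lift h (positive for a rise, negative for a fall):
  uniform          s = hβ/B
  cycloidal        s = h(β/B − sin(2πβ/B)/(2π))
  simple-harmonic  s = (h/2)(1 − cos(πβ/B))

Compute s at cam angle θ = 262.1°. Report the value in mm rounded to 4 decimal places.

seg 1 [0°–140°] dwell: s stays 0.0000
seg 2 [140°–162.8°] uniform, h=30: full span → s += 30 → s = 30.0000
seg 3 [162.8°–207.1°] cycloidal, h=6: full span → s += 6 → s = 36.0000
seg 4 [207.1°–360°] simple-harmonic, h=-13: θ=262.1° here. β=55, B=152.9. -13/2·(1 − cos(π·0.3597)) = -3.7271 → s = 32.2729

32.2729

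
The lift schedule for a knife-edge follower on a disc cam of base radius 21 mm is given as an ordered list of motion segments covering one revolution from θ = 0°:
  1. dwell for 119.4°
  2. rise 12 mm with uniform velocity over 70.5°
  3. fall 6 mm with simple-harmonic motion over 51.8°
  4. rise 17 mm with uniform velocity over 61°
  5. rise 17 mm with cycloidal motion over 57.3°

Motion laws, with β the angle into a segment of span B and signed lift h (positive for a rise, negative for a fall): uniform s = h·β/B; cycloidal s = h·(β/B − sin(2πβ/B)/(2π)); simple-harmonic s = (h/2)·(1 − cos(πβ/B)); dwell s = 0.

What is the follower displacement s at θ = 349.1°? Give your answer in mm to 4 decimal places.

seg 1 [0°–119.4°] dwell: s stays 0.0000
seg 2 [119.4°–189.9°] uniform, h=12: full span → s += 12 → s = 12.0000
seg 3 [189.9°–241.7°] simple-harmonic, h=-6: full span → s += -6 → s = 6.0000
seg 4 [241.7°–302.7°] uniform, h=17: full span → s += 17 → s = 23.0000
seg 5 [302.7°–360°] cycloidal, h=17: θ=349.1° here. β=46.4, B=57.3. 17·(0.8098 − sin(2π·0.8098)/(2π)) = 16.2832 → s = 39.2832

39.2832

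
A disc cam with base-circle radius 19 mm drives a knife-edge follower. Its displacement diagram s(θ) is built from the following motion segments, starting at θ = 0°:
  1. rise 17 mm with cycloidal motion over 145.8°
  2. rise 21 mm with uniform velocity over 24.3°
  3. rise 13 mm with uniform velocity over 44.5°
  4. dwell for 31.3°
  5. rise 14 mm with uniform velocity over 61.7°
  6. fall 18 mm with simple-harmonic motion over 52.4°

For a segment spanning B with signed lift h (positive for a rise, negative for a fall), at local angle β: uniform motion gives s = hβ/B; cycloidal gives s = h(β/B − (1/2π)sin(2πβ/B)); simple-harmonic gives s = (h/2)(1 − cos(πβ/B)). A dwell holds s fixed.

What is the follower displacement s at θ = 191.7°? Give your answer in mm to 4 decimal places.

seg 1 [0°–145.8°] cycloidal, h=17: full span → s += 17 → s = 17.0000
seg 2 [145.8°–170.1°] uniform, h=21: full span → s += 21 → s = 38.0000
seg 3 [170.1°–214.6°] uniform, h=13: θ=191.7° here. β=21.6, B=44.5. 13·21.6/44.5 = 6.3101 → s = 44.3101

44.3101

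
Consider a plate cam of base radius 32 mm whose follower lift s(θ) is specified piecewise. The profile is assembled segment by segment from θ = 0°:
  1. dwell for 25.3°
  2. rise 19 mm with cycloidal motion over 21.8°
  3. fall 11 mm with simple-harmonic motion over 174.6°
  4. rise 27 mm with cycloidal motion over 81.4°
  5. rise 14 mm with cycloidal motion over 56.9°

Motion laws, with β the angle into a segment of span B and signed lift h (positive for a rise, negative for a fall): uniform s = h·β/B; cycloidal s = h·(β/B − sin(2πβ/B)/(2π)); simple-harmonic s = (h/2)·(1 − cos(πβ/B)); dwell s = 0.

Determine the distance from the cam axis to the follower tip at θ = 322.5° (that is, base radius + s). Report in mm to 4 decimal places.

seg 1 [0°–25.3°] dwell: s stays 0.0000
seg 2 [25.3°–47.1°] cycloidal, h=19: full span → s += 19 → s = 19.0000
seg 3 [47.1°–221.7°] simple-harmonic, h=-11: full span → s += -11 → s = 8.0000
seg 4 [221.7°–303.1°] cycloidal, h=27: full span → s += 27 → s = 35.0000
seg 5 [303.1°–360°] cycloidal, h=14: θ=322.5° here. β=19.4, B=56.9. 14·(0.3409 − sin(2π·0.3409)/(2π)) = 2.8991 → s = 37.8991
radial distance = base radius + s = 32 + 37.8991 = 69.8991

69.8991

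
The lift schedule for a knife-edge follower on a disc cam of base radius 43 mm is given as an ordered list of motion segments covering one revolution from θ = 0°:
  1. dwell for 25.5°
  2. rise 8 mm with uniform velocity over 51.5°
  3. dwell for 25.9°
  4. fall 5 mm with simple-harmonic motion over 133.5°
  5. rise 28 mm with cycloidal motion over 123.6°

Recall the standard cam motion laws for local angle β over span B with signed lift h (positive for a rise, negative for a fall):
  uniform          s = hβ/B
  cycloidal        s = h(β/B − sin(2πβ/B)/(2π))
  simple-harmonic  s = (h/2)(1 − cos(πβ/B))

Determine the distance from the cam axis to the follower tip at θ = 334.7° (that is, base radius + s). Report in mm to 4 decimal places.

seg 1 [0°–25.5°] dwell: s stays 0.0000
seg 2 [25.5°–77°] uniform, h=8: full span → s += 8 → s = 8.0000
seg 3 [77°–102.9°] dwell: s stays 8.0000
seg 4 [102.9°–236.4°] simple-harmonic, h=-5: full span → s += -5 → s = 3.0000
seg 5 [236.4°–360°] cycloidal, h=28: θ=334.7° here. β=98.3, B=123.6. 28·(0.7953 − sin(2π·0.7953)/(2π)) = 26.5456 → s = 29.5456
radial distance = base radius + s = 43 + 29.5456 = 72.5456

72.5456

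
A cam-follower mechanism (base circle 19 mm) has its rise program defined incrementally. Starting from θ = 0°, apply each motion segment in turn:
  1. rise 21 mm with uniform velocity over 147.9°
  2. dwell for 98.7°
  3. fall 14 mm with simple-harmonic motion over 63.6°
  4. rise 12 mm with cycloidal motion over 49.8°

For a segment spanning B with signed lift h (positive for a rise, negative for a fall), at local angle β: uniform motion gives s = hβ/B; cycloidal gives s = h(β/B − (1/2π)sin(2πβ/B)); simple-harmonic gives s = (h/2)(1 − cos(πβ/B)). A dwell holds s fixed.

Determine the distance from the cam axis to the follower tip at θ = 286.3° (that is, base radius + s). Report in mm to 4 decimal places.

seg 1 [0°–147.9°] uniform, h=21: full span → s += 21 → s = 21.0000
seg 2 [147.9°–246.6°] dwell: s stays 21.0000
seg 3 [246.6°–310.2°] simple-harmonic, h=-14: θ=286.3° here. β=39.7, B=63.6. -14/2·(1 − cos(π·0.6242)) = -9.6628 → s = 11.3372
radial distance = base radius + s = 19 + 11.3372 = 30.3372

30.3372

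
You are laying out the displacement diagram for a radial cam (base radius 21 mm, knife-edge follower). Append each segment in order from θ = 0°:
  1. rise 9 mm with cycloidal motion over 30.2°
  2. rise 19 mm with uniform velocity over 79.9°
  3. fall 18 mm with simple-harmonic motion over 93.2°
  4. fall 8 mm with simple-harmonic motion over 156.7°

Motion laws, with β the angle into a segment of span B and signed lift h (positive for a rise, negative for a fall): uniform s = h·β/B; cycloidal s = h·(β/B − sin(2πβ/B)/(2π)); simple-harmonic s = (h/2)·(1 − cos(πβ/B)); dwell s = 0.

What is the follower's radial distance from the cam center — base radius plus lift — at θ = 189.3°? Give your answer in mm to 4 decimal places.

seg 1 [0°–30.2°] cycloidal, h=9: full span → s += 9 → s = 9.0000
seg 2 [30.2°–110.1°] uniform, h=19: full span → s += 19 → s = 28.0000
seg 3 [110.1°–203.3°] simple-harmonic, h=-18: θ=189.3° here. β=79.2, B=93.2. -18/2·(1 − cos(π·0.8498)) = -17.0163 → s = 10.9837
radial distance = base radius + s = 21 + 10.9837 = 31.9837

31.9837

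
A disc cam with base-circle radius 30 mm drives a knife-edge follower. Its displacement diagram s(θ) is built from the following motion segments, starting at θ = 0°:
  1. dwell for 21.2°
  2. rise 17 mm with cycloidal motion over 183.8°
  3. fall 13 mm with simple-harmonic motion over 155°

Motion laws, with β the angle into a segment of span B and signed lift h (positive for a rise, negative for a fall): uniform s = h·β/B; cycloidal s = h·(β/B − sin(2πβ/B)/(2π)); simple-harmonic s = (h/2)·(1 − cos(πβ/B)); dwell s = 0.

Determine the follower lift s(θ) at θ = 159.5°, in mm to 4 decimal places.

seg 1 [0°–21.2°] dwell: s stays 0.0000
seg 2 [21.2°–205°] cycloidal, h=17: θ=159.5° here. β=138.3, B=183.8. 17·(0.7524 − sin(2π·0.7524)/(2π)) = 15.4969 → s = 15.4969

15.4969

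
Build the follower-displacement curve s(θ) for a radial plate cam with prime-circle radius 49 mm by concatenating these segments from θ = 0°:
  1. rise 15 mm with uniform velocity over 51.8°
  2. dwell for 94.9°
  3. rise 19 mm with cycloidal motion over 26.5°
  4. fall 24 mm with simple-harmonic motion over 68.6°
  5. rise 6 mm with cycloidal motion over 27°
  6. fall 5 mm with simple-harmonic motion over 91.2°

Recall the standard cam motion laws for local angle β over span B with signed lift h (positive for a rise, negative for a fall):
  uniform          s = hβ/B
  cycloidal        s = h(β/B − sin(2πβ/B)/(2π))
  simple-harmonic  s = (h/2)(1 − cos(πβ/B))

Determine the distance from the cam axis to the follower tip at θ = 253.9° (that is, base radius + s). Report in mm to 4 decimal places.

seg 1 [0°–51.8°] uniform, h=15: full span → s += 15 → s = 15.0000
seg 2 [51.8°–146.7°] dwell: s stays 15.0000
seg 3 [146.7°–173.2°] cycloidal, h=19: full span → s += 19 → s = 34.0000
seg 4 [173.2°–241.8°] simple-harmonic, h=-24: full span → s += -24 → s = 10.0000
seg 5 [241.8°–268.8°] cycloidal, h=6: θ=253.9° here. β=12.1, B=27. 6·(0.4481 − sin(2π·0.4481)/(2π)) = 2.3833 → s = 12.3833
radial distance = base radius + s = 49 + 12.3833 = 61.3833

61.3833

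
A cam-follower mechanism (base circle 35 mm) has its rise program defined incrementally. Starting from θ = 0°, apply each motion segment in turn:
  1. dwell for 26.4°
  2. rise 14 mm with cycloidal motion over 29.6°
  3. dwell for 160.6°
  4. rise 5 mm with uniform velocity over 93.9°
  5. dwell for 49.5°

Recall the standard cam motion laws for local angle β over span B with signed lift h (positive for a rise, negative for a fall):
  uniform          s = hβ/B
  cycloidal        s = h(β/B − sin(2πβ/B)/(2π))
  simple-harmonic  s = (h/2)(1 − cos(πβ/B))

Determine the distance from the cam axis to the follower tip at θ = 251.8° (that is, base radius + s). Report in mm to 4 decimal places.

seg 1 [0°–26.4°] dwell: s stays 0.0000
seg 2 [26.4°–56°] cycloidal, h=14: full span → s += 14 → s = 14.0000
seg 3 [56°–216.6°] dwell: s stays 14.0000
seg 4 [216.6°–310.5°] uniform, h=5: θ=251.8° here. β=35.2, B=93.9. 5·35.2/93.9 = 1.8743 → s = 15.8743
radial distance = base radius + s = 35 + 15.8743 = 50.8743

50.8743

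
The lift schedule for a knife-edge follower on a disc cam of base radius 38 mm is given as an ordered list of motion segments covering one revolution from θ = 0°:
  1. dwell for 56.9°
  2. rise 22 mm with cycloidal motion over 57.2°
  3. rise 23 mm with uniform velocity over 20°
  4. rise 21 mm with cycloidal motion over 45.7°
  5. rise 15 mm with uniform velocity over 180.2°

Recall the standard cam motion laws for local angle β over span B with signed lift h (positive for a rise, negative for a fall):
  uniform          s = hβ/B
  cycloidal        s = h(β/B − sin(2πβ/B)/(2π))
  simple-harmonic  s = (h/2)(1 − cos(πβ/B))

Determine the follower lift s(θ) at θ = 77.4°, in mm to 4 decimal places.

seg 1 [0°–56.9°] dwell: s stays 0.0000
seg 2 [56.9°–114.1°] cycloidal, h=22: θ=77.4° here. β=20.5, B=57.2. 22·(0.3584 − sin(2π·0.3584)/(2π)) = 5.1643 → s = 5.1643

5.1643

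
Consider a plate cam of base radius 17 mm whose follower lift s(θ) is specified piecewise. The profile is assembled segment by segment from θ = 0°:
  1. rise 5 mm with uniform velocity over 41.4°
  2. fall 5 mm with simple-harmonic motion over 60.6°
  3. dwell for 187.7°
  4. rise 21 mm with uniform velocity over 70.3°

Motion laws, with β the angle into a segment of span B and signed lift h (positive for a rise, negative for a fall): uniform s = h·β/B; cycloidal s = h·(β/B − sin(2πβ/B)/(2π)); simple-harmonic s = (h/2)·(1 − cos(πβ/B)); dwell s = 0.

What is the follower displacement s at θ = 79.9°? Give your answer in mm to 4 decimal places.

seg 1 [0°–41.4°] uniform, h=5: full span → s += 5 → s = 5.0000
seg 2 [41.4°–102°] simple-harmonic, h=-5: θ=79.9° here. β=38.5, B=60.6. -5/2·(1 − cos(π·0.6353)) = -3.5310 → s = 1.4690

1.4690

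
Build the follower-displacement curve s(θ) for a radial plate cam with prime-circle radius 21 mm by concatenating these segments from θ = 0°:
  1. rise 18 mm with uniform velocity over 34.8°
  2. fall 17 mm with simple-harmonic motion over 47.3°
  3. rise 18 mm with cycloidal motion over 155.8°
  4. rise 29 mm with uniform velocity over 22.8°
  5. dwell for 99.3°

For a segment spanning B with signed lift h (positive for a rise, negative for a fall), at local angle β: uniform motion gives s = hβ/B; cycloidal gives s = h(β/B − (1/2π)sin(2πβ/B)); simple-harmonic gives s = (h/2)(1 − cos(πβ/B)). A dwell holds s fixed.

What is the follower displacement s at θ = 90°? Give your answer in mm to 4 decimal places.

seg 1 [0°–34.8°] uniform, h=18: full span → s += 18 → s = 18.0000
seg 2 [34.8°–82.1°] simple-harmonic, h=-17: full span → s += -17 → s = 1.0000
seg 3 [82.1°–237.9°] cycloidal, h=18: θ=90° here. β=7.9, B=155.8. 18·(0.0507 − sin(2π·0.0507)/(2π)) = 0.0154 → s = 1.0154

1.0154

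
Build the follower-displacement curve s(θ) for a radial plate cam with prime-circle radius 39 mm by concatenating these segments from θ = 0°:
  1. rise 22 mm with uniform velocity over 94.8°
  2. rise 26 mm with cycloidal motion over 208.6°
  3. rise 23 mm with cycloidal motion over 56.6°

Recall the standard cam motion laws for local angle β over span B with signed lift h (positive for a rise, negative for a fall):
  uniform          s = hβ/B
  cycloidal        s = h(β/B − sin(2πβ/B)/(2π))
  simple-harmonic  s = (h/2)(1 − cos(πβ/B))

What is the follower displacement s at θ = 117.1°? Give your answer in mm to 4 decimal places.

seg 1 [0°–94.8°] uniform, h=22: full span → s += 22 → s = 22.0000
seg 2 [94.8°–303.4°] cycloidal, h=26: θ=117.1° here. β=22.3, B=208.6. 26·(0.1069 − sin(2π·0.1069)/(2π)) = 0.2043 → s = 22.2043

22.2043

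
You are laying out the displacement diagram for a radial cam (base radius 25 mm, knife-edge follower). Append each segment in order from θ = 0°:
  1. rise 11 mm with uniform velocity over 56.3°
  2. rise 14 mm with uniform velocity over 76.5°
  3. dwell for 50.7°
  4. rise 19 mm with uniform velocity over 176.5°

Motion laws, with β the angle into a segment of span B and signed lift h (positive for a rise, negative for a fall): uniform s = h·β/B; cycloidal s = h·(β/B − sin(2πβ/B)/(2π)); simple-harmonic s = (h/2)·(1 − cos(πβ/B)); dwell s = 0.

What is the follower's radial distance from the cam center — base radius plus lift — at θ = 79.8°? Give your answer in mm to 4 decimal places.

seg 1 [0°–56.3°] uniform, h=11: full span → s += 11 → s = 11.0000
seg 2 [56.3°–132.8°] uniform, h=14: θ=79.8° here. β=23.5, B=76.5. 14·23.5/76.5 = 4.3007 → s = 15.3007
radial distance = base radius + s = 25 + 15.3007 = 40.3007

40.3007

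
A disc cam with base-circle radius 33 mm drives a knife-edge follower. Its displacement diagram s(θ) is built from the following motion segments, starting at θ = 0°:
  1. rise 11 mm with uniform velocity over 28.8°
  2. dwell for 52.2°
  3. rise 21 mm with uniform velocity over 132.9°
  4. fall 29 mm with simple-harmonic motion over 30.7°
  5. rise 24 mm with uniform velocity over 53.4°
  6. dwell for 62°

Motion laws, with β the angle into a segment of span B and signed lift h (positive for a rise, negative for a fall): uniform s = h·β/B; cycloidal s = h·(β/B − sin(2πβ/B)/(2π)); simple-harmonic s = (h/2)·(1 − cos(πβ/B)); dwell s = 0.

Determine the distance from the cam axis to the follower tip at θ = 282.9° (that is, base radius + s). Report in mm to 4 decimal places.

seg 1 [0°–28.8°] uniform, h=11: full span → s += 11 → s = 11.0000
seg 2 [28.8°–81°] dwell: s stays 11.0000
seg 3 [81°–213.9°] uniform, h=21: full span → s += 21 → s = 32.0000
seg 4 [213.9°–244.6°] simple-harmonic, h=-29: full span → s += -29 → s = 3.0000
seg 5 [244.6°–298°] uniform, h=24: θ=282.9° here. β=38.3, B=53.4. 24·38.3/53.4 = 17.2135 → s = 20.2135
radial distance = base radius + s = 33 + 20.2135 = 53.2135

53.2135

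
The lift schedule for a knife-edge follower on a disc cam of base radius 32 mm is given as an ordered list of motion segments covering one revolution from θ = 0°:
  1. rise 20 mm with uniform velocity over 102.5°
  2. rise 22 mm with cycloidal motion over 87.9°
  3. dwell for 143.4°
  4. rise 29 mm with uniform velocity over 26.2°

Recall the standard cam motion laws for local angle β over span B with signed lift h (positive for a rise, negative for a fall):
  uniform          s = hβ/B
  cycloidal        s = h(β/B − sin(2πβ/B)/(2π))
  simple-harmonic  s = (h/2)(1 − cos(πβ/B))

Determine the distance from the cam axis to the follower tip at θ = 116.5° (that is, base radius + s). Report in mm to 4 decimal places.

seg 1 [0°–102.5°] uniform, h=20: full span → s += 20 → s = 20.0000
seg 2 [102.5°–190.4°] cycloidal, h=22: θ=116.5° here. β=14, B=87.9. 22·(0.1593 − sin(2π·0.1593)/(2π)) = 0.5563 → s = 20.5563
radial distance = base radius + s = 32 + 20.5563 = 52.5563

52.5563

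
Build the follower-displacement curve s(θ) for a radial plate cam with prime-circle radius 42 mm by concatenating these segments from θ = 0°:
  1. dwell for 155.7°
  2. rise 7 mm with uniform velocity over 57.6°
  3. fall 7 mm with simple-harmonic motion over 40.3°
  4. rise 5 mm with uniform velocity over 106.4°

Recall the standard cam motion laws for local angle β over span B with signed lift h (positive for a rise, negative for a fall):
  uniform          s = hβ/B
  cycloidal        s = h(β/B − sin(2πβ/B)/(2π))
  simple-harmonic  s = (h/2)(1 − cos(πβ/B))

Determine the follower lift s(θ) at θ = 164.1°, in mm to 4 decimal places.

seg 1 [0°–155.7°] dwell: s stays 0.0000
seg 2 [155.7°–213.3°] uniform, h=7: θ=164.1° here. β=8.4, B=57.6. 7·8.4/57.6 = 1.0208 → s = 1.0208

1.0208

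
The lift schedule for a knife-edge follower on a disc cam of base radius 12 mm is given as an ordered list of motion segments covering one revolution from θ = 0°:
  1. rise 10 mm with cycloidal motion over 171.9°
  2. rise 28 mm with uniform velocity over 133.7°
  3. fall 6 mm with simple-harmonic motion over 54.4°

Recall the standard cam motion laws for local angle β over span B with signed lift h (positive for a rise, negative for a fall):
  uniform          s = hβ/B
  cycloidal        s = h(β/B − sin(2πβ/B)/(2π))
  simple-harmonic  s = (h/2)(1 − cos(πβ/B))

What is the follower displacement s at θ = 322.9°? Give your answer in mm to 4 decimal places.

seg 1 [0°–171.9°] cycloidal, h=10: full span → s += 10 → s = 10.0000
seg 2 [171.9°–305.6°] uniform, h=28: full span → s += 28 → s = 38.0000
seg 3 [305.6°–360°] simple-harmonic, h=-6: θ=322.9° here. β=17.3, B=54.4. -6/2·(1 − cos(π·0.3180)) = -1.3768 → s = 36.6232

36.6232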